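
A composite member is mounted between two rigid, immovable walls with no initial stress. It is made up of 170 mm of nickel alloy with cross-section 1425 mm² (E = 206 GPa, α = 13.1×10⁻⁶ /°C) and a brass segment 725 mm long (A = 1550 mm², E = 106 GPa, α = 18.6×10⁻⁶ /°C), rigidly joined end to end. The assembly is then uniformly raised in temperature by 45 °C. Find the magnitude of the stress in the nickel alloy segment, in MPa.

σ ≈ 99.4 MPa (compressive)

Free thermal expansion of the whole bar: Σ αᵢΔT Lᵢ = 13.1×10⁻⁶×45×170 + 18.6×10⁻⁶×45×725 = 0.707 mm.
The walls prevent any net length change, so an axial force P (same in every segment) develops. Compatibility: P · Σ Lᵢ/(AᵢEᵢ) = δ_free.
Σ Lᵢ/(AᵢEᵢ) = 170/(1425×206×10³) + 725/(1550×106×10³) = 4.992×10⁻⁶ mm/N.
P = 0.707 / 4.992×10⁻⁶ = 141600 N = 141.6 kN, compressive.
σ_{nickel alloy} = P / A = 141600 / 1425 = 99.4 MPa.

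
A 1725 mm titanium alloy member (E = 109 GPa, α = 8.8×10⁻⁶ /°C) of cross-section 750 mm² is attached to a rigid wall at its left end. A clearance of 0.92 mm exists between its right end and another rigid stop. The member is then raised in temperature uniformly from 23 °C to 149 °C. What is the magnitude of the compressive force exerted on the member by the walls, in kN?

Unrestrained expansion: δ_free = αΔT L = 8.8×10⁻⁶ × 126 × 1725 = 1.913 mm.
This exceeds the 0.92 mm gap, so the wall pushes back. The portion of expansion that must be recovered elastically is δ_free − gap = 1.913 − 0.92 = 0.9927 mm.
Compatibility: PL/(AE) = 0.9927 mm, so σ = P/A = E × (0.9927/1725) = 62.73 MPa.
P = σA = 62.73 × 750 = 47.04 kN.

P ≈ 47 kN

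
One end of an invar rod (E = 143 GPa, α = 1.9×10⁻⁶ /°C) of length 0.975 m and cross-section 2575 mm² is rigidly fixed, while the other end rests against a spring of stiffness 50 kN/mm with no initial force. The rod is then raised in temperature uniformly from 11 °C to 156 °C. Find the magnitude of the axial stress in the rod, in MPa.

σ ≈ 4.61 MPa (compressive)

If the spring were absent the rod would lengthen by αΔT L = 1.9×10⁻⁶ × 145 × 975 = 0.2686 mm.
With a force P in the spring, the elastic change of the rod is PL/(AE) and that of the spring is P/k; compatibility requires their sum to equal δ_free.
So P = δ_free / [L/(AE) + 1/k] = 0.2686 / [ 975/(2575×143×10³) + 1/(50×10³) ].
P = 0.2686 / 2.265×10⁻⁵ = 11860 N.
σ = P/A = 11860/2575 = 4.606 MPa.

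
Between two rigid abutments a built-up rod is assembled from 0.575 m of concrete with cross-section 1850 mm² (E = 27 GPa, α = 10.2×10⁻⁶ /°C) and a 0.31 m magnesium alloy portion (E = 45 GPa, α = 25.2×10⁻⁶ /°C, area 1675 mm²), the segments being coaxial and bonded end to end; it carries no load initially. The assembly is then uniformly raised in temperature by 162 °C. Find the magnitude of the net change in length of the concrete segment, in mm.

|ΔL| ≈ 0.682 mm

Free thermal expansion of the whole bar: Σ αᵢΔT Lᵢ = 10.2×10⁻⁶×162×575 + 25.2×10⁻⁶×162×310 = 2.216 mm.
The walls prevent any net length change, so an axial force P (same in every segment) develops. Compatibility: P · Σ Lᵢ/(AᵢEᵢ) = δ_free.
The series flexibility is Σ Lᵢ/(AᵢEᵢ) = 575/(1850×27×10³) + 310/(1675×45×10³) = 1.562×10⁻⁵ mm/N.
P = 2.216 / 1.562×10⁻⁵ = 141800 N = 141.8 kN, compressive.
For the concrete segment, free thermal change = 10.2×10⁻⁶×162×575 = 0.9501 mm and elastic change from P = 141800×575/(1850×27×10³) = 1.632 mm; these oppose, so the net change is 0.682 mm (segment shortens).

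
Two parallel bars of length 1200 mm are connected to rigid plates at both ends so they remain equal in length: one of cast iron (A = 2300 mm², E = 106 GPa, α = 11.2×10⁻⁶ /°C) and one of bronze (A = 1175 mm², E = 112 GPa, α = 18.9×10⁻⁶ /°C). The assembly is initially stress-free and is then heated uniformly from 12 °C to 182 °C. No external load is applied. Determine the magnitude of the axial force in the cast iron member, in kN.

P ≈ 112 kN (tensile in the cast iron)

Equilibrium of a rigid end plate with no external load gives equal and opposite internal forces ±P in the two members. Since α_{bronze} > α_{cast iron}, heating drives the bronze into compression and the cast iron into tension.
Setting the final lengths equal and cancelling L: (α₁ − α₂)ΔT = P/(A₁E₁) + P/(A₂E₂).
|α₁ − α₂|·ΔT = 7.7×10⁻⁶ × 170 = 0.001309.
1/(A₁E₁) + 1/(A₂E₂) = 1/(2300×106×10³) + 1/(1175×112×10³) = 1.17×10⁻⁸ N⁻¹.
So P = 0.001309 / 1.17×10⁻⁸ = 111.9 kN.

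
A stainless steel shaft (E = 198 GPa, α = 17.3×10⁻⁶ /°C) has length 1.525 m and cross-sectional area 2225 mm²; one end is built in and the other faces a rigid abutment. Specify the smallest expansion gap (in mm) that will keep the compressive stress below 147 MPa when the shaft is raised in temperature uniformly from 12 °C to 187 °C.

g ≈ 3.48 mm

With no wall the shaft would lengthen by αΔT L = 17.3×10⁻⁶ × 175 × 1525 = 4.617 mm.
At the allowable stress the elastic shortening the wall may impose is σL/E = 147 × 1525 / (198×10³) = 1.132 mm.
The gap must absorb the remainder: g_min = 4.617 − 1.132 = 3.485 mm.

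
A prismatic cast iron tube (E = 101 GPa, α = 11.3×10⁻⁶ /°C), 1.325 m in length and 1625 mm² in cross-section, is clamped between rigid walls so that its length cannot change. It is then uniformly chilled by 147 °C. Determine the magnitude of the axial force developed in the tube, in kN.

P ≈ 273 kN (tensile)

With zero net strain, σ = E·αΔT = 101 GPa × 11.3×10⁻⁶ × 147 = 167.8 MPa.
Axial force P = σA = 167.8 × 1625 = 272600 N = 272.6 kN, tensile.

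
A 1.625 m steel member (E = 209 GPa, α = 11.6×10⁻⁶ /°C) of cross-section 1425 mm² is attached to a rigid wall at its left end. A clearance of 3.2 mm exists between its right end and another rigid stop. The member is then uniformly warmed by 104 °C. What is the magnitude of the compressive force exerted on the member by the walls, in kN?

Unrestrained expansion: δ_free = αΔT L = 11.6×10⁻⁶ × 104 × 1625 = 1.96 mm.
Since δ_free = 1.96 mm is less than the 3.2 mm gap, the member never touches the wall. No axial force develops.

P ≈ 0 kN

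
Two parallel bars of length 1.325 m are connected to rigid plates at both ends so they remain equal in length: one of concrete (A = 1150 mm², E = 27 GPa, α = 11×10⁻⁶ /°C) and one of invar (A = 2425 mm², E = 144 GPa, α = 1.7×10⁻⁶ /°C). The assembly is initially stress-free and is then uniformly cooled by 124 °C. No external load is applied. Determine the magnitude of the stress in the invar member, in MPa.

σ ≈ 13.6 MPa (compressive)

The concrete has the larger α, so on cooling it would change length more than the invar if both were free. The rigid plates force a common final length, so the concrete is put into tension and the invar into compression, with equal and opposite forces P (no external load).
Setting the final lengths equal and cancelling L: (α₁ − α₂)ΔT = P/(A₁E₁) + P/(A₂E₂).
|α₁ − α₂|·ΔT = 9.3×10⁻⁶ × 124 = 0.001153.
1/(A₁E₁) + 1/(A₂E₂) = 1/(1150×27×10³) + 1/(2425×144×10³) = 3.507×10⁻⁸ N⁻¹.
So P = 0.001153 / 3.507×10⁻⁸ = 32.88 kN.
σ_{invar} = P/A₂ = 32880/2425 = 13.56 MPa, compressive.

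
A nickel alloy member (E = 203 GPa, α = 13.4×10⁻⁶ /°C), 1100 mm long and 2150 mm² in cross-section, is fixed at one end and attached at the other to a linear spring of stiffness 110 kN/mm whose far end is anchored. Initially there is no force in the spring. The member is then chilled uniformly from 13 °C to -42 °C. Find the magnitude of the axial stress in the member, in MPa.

σ ≈ 32.5 MPa (tensile)

Free thermal contraction: δ_free = αΔT L = 13.4×10⁻⁶ × 55 × 1100 = 0.8107 mm.
Let P be the tensile force in the spring. The member extends elastically by PL/(AE) and the spring stretches by P/k; together these equal δ_free.
So P = δ_free / [L/(AE) + 1/k] = 0.8107 / [ 1100/(2150×203×10³) + 1/(110×10³) ].
P = 0.8107 / 1.161×10⁻⁵ = 69820 N.
σ = P/A = 69820/2150 = 32.47 MPa.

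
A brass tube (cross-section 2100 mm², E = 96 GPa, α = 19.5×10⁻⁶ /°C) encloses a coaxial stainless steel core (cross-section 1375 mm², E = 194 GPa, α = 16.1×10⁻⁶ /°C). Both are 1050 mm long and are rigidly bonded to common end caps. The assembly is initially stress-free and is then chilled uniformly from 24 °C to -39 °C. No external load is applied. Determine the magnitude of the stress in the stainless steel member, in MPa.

Equilibrium of a rigid end plate with no external load gives equal and opposite internal forces ±P in the two members. Since α_{brass} > α_{stainless steel}, cooling drives the brass into tension and the stainless steel into compression.
Compatibility of the two members (thermal + elastic change equal): (α₁ − α₂)ΔT = P·[1/(A₁E₁) + 1/(A₂E₂)].
|α₁ − α₂|·ΔT = 3.4×10⁻⁶ × 63 = 0.0002142.
1/(A₁E₁) + 1/(A₂E₂) = 1/(2100×96×10³) + 1/(1375×194×10³) = 8.709×10⁻⁹ N⁻¹.
So P = 0.0002142 / 8.709×10⁻⁹ = 24.59 kN.
σ_{stainless steel} = P/A₂ = 24590/1375 = 17.89 MPa, compressive.

σ ≈ 17.9 MPa (compressive)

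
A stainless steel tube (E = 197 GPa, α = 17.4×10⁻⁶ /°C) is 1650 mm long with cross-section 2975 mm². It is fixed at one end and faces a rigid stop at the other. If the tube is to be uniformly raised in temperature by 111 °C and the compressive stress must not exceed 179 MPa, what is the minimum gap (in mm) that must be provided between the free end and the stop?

g ≈ 1.69 mm

With no wall the tube would lengthen by αΔT L = 17.4×10⁻⁶ × 111 × 1650 = 3.187 mm.
At the allowable stress the elastic shortening the wall may impose is σL/E = 179 × 1650 / (197×10³) = 1.499 mm.
The gap must absorb the remainder: g_min = 3.187 − 1.499 = 1.688 mm.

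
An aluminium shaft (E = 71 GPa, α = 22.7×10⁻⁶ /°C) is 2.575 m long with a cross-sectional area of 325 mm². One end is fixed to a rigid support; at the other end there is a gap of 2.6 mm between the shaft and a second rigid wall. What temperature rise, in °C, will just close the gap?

ΔT ≈ 44.5 °C

Contact occurs when the free expansion equals the gap: αΔT L = 2.6 mm.
So ΔT = g/(αL) = 2.6/(22.7×10⁻⁶ × 2575) = 44.48 °C.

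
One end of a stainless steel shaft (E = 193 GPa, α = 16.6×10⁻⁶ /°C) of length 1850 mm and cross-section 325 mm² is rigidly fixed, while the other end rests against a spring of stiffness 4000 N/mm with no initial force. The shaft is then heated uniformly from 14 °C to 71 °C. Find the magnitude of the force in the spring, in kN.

If the spring were absent the shaft would lengthen by αΔT L = 16.6×10⁻⁶ × 57 × 1850 = 1.75 mm.
Let P be the compressive force at the spring. The shaft shortens elastically by PL/(AE) and the spring compresses by P/k; together these equal δ_free.
P [ L/(AE) + 1/k ] = δ_free → P [ 1850/(325×193×10³) + 1/(4000) ] = 1.75.
P = 1.75 / 0.0002795 = 6263 N.

P ≈ 6.26 kN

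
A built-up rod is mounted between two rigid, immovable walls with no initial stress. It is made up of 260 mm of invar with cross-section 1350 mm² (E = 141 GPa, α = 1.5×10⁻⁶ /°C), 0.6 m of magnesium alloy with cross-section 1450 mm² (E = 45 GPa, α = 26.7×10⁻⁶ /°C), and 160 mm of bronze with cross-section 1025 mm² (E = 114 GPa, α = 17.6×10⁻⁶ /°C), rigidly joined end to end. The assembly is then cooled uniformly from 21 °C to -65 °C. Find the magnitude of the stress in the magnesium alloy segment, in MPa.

With the walls removed the bar would change length by δ_free = Σ αᵢΔT Lᵢ = 1.5×10⁻⁶×86×260 + 26.7×10⁻⁶×86×600 + 17.6×10⁻⁶×86×160 = 1.653 mm.
The rigid supports impose zero overall length change; the single axial force P common to all segments must satisfy P Σ Lᵢ/(AᵢEᵢ) = δ_free.
Σ Lᵢ/(AᵢEᵢ) = 260/(1350×141×10³) + 600/(1450×45×10³) + 160/(1025×114×10³) = 1.193×10⁻⁵ mm/N.
Hence P = δ_free / Σ(L/AE) = 1.653/1.193×10⁻⁵ = 138.6 kN (tensile).
σ_{magnesium alloy} = P / A = 138600 / 1450 = 95.58 MPa.

σ ≈ 95.6 MPa (tensile)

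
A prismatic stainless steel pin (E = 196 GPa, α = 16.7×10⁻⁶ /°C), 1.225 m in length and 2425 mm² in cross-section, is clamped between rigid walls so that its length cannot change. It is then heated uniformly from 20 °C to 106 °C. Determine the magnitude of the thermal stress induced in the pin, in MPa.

With length fixed, the mechanical strain must cancel the thermal strain αΔT = 16.7×10⁻⁶ × 86 = 1436.2×10⁻⁶.
The stress required to suppress this strain is σ = Eε = 196×10³ × 1436.2×10⁻⁶ = 281.5 MPa, compressive since the pin is trying to expand.

σ ≈ 281 MPa (compressive)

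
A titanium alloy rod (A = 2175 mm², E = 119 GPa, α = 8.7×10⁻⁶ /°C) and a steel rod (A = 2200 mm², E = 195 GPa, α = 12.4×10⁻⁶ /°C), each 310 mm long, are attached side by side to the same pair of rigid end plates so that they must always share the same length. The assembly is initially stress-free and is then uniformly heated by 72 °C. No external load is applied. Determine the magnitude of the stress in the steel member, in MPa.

σ ≈ 19.5 MPa (compressive)

Equilibrium of a rigid end plate with no external load gives equal and opposite internal forces ±P in the two members. Since α_{steel} > α_{titanium alloy}, heating drives the steel into compression and the titanium alloy into tension.
Compatibility of the two members (thermal + elastic change equal): (α₁ − α₂)ΔT = P·[1/(A₁E₁) + 1/(A₂E₂)].
|α₁ − α₂|·ΔT = 3.7×10⁻⁶ × 72 = 0.0002664.
1/(A₁E₁) + 1/(A₂E₂) = 1/(2175×119×10³) + 1/(2200×195×10³) = 6.195×10⁻⁹ N⁻¹.
P = 0.0002664 / 6.195×10⁻⁹ = 43010 N = 43.01 kN.
σ_{steel} = P/A₂ = 43010/2200 = 19.55 MPa, compressive.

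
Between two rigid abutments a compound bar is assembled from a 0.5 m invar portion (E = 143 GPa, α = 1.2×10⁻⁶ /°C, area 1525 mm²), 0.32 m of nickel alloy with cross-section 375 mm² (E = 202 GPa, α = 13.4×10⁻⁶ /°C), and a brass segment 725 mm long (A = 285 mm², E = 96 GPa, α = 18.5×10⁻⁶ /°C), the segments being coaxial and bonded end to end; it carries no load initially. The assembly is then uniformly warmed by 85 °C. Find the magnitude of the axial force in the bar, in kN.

With the walls removed the bar would change length by δ_free = Σ αᵢΔT Lᵢ = 1.2×10⁻⁶×85×500 + 13.4×10⁻⁶×85×320 + 18.5×10⁻⁶×85×725 = 1.556 mm.
The walls prevent any net length change, so an axial force P (same in every segment) develops. Compatibility: P · Σ Lᵢ/(AᵢEᵢ) = δ_free.
The series flexibility is Σ Lᵢ/(AᵢEᵢ) = 500/(1525×143×10³) + 320/(375×202×10³) + 725/(285×96×10³) = 3.302×10⁻⁵ mm/N.
Hence P = δ_free / Σ(L/AE) = 1.556/3.302×10⁻⁵ = 47.12 kN (compressive).

P ≈ 47.1 kN (compressive)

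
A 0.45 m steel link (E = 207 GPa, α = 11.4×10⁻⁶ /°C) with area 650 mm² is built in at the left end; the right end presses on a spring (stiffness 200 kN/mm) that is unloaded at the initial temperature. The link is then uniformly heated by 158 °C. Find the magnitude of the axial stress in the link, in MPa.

Free thermal expansion: δ_free = αΔT L = 11.4×10⁻⁶ × 158 × 450 = 0.8105 mm.
With a force P in the spring, the elastic change of the link is PL/(AE) and that of the spring is P/k; compatibility requires their sum to equal δ_free.
So P = δ_free / [L/(AE) + 1/k] = 0.8105 / [ 450/(650×207×10³) + 1/(200×10³) ].
P = 0.8105 / 8.344×10⁻⁶ = 97130 N.
σ = P/A = 97130/650 = 149.4 MPa.

σ ≈ 149 MPa (compressive)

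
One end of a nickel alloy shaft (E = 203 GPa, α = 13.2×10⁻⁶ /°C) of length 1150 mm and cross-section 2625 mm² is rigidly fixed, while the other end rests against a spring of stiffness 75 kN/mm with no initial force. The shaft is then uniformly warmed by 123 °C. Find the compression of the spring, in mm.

δ ≈ 1.61 mm

If the spring were absent the shaft would lengthen by αΔT L = 13.2×10⁻⁶ × 123 × 1150 = 1.867 mm.
Let P be the compressive force at the spring. The shaft shortens elastically by PL/(AE) and the spring compresses by P/k; together these equal δ_free.
So P = δ_free / [L/(AE) + 1/k] = 1.867 / [ 1150/(2625×203×10³) + 1/(75×10³) ].
P = 1.867 / 1.549×10⁻⁵ = 120500 N.
Spring compression = P/k = 120500/(75×10³) = 1.607 mm.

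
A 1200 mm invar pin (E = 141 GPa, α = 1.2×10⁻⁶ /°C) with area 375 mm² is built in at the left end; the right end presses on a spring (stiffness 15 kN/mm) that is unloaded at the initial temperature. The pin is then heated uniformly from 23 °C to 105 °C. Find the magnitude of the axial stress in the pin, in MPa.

σ ≈ 3.52 MPa (compressive)

The unrestrained thermal change is αΔT L = 1.2×10⁻⁶ × 82 × 1200 = 0.1181 mm.
With a force P in the spring, the elastic change of the pin is PL/(AE) and that of the spring is P/k; compatibility requires their sum to equal δ_free.
P [ L/(AE) + 1/k ] = δ_free → P [ 1200/(375×141×10³) + 1/(15×10³) ] = 0.1181.
P = 0.1181 / 8.936×10⁻⁵ = 1321 N.
σ = P/A = 1321/375 = 3.524 MPa.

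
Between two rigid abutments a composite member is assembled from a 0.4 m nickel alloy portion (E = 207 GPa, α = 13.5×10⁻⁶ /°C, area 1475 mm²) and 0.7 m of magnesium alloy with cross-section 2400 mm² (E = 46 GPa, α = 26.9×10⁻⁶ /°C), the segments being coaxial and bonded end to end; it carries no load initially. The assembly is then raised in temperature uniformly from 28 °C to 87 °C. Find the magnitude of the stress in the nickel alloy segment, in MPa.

σ ≈ 127 MPa (compressive)

Free thermal expansion of the whole bar: Σ αᵢΔT Lᵢ = 13.5×10⁻⁶×59×400 + 26.9×10⁻⁶×59×700 = 1.43 mm.
The rigid supports impose zero overall length change; the single axial force P common to all segments must satisfy P Σ Lᵢ/(AᵢEᵢ) = δ_free.
The series flexibility is Σ Lᵢ/(AᵢEᵢ) = 400/(1475×207×10³) + 700/(2400×46×10³) = 7.651×10⁻⁶ mm/N.
So P = 1.43 / 7.651×10⁻⁶ = 186.9 kN, compressive.
σ_{nickel alloy} = P / A = 186900 / 1475 = 126.7 MPa.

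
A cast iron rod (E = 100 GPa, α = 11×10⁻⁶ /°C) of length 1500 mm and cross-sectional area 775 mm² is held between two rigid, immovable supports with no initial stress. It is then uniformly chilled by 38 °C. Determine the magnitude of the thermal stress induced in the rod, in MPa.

σ ≈ 41.8 MPa (tensile)

With length fixed, the mechanical strain must cancel the thermal strain αΔT = 11×10⁻⁶ × 38 = 418×10⁻⁶.
The stress required to suppress this strain is σ = Eε = 100×10³ × 418×10⁻⁶ = 41.8 MPa, tensile since the rod is trying to contract.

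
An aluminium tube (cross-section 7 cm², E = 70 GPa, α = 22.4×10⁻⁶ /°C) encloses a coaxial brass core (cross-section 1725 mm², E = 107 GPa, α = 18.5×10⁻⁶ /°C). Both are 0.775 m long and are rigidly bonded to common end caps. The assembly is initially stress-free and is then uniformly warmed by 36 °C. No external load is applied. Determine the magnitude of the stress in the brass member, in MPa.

σ ≈ 3.15 MPa (tensile)

Equilibrium of a rigid end plate with no external load gives equal and opposite internal forces ±P in the two members. Since α_{aluminium} > α_{brass}, heating drives the aluminium into compression and the brass into tension.
Compatibility of the two members (thermal + elastic change equal): (α₁ − α₂)ΔT = P·[1/(A₁E₁) + 1/(A₂E₂)].
|α₁ − α₂|·ΔT = 3.9×10⁻⁶ × 36 = 0.0001404.
1/(A₁E₁) + 1/(A₂E₂) = 1/(700×70×10³) + 1/(1725×107×10³) = 2.583×10⁻⁸ N⁻¹.
So P = 0.0001404 / 2.583×10⁻⁸ = 5.436 kN.
σ_{brass} = P/A₂ = 5436/1725 = 3.152 MPa, tensile.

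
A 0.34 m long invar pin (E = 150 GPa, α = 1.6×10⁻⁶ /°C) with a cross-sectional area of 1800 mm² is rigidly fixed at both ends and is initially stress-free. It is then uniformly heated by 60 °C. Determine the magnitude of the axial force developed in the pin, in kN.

P ≈ 25.9 kN (compressive)

With zero net strain, σ = E·αΔT = 150 GPa × 1.6×10⁻⁶ × 60 = 14.4 MPa.
Axial force P = σA = 14.4 × 1800 = 25920 N = 25.92 kN, compressive.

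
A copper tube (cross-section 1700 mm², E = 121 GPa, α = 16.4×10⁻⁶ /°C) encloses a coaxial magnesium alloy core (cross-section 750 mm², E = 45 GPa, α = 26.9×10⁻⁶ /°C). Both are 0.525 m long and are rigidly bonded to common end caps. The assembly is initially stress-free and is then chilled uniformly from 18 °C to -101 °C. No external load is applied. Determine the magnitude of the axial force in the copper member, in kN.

Equilibrium of a rigid end plate with no external load gives equal and opposite internal forces ±P in the two members. Since α_{magnesium alloy} > α_{copper}, cooling drives the magnesium alloy into tension and the copper into compression.
Setting the final lengths equal and cancelling L: (α₁ − α₂)ΔT = P/(A₁E₁) + P/(A₂E₂).
|α₁ − α₂|·ΔT = 10.5×10⁻⁶ × 119 = 0.001249.
1/(A₁E₁) + 1/(A₂E₂) = 1/(1700×121×10³) + 1/(750×45×10³) = 3.449×10⁻⁸ N⁻¹.
P = 0.001249 / 3.449×10⁻⁸ = 36230 N = 36.23 kN.

P ≈ 36.2 kN (compressive in the copper)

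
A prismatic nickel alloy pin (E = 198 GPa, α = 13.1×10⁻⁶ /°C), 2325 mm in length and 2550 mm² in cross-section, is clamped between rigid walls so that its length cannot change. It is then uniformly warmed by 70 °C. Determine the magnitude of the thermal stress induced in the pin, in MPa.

With length fixed, the mechanical strain must cancel the thermal strain αΔT = 13.1×10⁻⁶ × 70 = 917×10⁻⁶.
σ = EαΔT = 198×10³ × 13.1×10⁻⁶ × 70 = 181.6 MPa (compressive; the pin is trying to expand).

σ ≈ 182 MPa (compressive)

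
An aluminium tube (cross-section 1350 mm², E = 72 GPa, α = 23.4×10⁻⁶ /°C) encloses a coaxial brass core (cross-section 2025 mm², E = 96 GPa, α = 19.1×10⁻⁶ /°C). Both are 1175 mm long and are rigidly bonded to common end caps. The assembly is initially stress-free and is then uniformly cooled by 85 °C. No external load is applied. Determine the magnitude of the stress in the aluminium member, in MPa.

Both members must finish at the same length. With the larger α, the aluminium tends to over-contract; the plates restrain it, putting the aluminium in tension and the brass in compression. With no external load the two internal forces are equal and opposite, magnitude P.
Compatibility of the two members (thermal + elastic change equal): (α₁ − α₂)ΔT = P·[1/(A₁E₁) + 1/(A₂E₂)].
|α₁ − α₂|·ΔT = 4.3×10⁻⁶ × 85 = 0.0003655.
1/(A₁E₁) + 1/(A₂E₂) = 1/(1350×72×10³) + 1/(2025×96×10³) = 1.543×10⁻⁸ N⁻¹.
P = 0.0003655 / 1.543×10⁻⁸ = 23680 N = 23.68 kN.
σ_{aluminium} = P/A₁ = 23680/1350 = 17.54 MPa, tensile.

σ ≈ 17.5 MPa (tensile)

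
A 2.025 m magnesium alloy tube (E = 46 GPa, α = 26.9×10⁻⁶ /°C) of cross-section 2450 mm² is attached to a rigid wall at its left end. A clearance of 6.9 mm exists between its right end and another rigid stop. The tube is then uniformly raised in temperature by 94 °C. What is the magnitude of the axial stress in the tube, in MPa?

σ ≈ 0 MPa

Free thermal elongation = αΔT L = 26.9×10⁻⁶ × 94 × 2025 = 5.12 mm.
This is smaller than the 6.9 mm clearance, so the tube expands freely without reaching the stop — the stress is zero.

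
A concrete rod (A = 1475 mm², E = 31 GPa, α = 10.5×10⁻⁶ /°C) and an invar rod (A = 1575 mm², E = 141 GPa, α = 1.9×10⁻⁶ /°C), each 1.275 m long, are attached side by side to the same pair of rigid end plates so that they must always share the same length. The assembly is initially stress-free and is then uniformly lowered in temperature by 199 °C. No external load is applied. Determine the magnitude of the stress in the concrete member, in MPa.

The concrete has the larger α, so on cooling it would change length more than the invar if both were free. The rigid plates force a common final length, so the concrete is put into tension and the invar into compression, with equal and opposite forces P (no external load).
Compatibility of the two members (thermal + elastic change equal): (α₁ − α₂)ΔT = P·[1/(A₁E₁) + 1/(A₂E₂)].
|α₁ − α₂|·ΔT = 8.6×10⁻⁶ × 199 = 0.001711.
1/(A₁E₁) + 1/(A₂E₂) = 1/(1475×31×10³) + 1/(1575×141×10³) = 2.637×10⁻⁸ N⁻¹.
P = 0.001711 / 2.637×10⁻⁸ = 64890 N = 64.89 kN.
σ_{concrete} = P/A₁ = 64890/1475 = 43.99 MPa, tensile.

σ ≈ 44 MPa (tensile)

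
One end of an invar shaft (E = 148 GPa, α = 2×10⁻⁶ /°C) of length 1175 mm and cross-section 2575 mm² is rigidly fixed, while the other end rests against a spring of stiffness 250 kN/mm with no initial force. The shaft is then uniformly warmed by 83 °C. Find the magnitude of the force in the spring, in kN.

Free thermal expansion: δ_free = αΔT L = 2×10⁻⁶ × 83 × 1175 = 0.1951 mm.
With a force P in the spring, the elastic change of the shaft is PL/(AE) and that of the spring is P/k; compatibility requires their sum to equal δ_free.
P [ L/(AE) + 1/k ] = δ_free → P [ 1175/(2575×148×10³) + 1/(250×10³) ] = 0.1951.
P = 0.1951 / 7.083×10⁻⁶ = 27540 N.

P ≈ 27.5 kN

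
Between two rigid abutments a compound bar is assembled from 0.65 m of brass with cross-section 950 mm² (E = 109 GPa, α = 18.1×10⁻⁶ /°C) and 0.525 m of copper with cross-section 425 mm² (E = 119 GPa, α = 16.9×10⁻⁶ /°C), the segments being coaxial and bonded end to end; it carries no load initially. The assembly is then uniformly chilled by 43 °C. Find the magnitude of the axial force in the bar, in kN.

P ≈ 53.3 kN (tensile)

With the walls removed the bar would change length by δ_free = Σ αᵢΔT Lᵢ = 18.1×10⁻⁶×43×650 + 16.9×10⁻⁶×43×525 = 0.8874 mm.
Since the ends are fixed, an axial force P builds up, equal in every segment, with P · Σ Lᵢ/(AᵢEᵢ) = δ_free.
Σ Lᵢ/(AᵢEᵢ) = 650/(950×109×10³) + 525/(425×119×10³) = 1.666×10⁻⁵ mm/N.
Hence P = δ_free / Σ(L/AE) = 0.8874/1.666×10⁻⁵ = 53.27 kN (tensile).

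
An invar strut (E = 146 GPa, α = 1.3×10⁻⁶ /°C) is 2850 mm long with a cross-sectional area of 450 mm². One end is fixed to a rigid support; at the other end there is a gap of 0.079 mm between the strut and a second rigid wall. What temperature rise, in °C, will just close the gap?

ΔT ≈ 21.3 °C

The gap closes when αΔT L = 0.079 mm, since the strut is still unstressed at that instant.
So ΔT = g/(αL) = 0.079/(1.3×10⁻⁶ × 2850) = 21.32 °C.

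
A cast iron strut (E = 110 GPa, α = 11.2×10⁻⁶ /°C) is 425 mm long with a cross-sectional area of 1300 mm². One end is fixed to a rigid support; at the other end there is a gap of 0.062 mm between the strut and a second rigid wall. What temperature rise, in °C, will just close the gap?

Contact occurs when the free expansion equals the gap: αΔT L = 0.062 mm.
ΔT = 0.062 / (11.2×10⁻⁶ × 425) = 13.03 °C.

ΔT ≈ 13 °C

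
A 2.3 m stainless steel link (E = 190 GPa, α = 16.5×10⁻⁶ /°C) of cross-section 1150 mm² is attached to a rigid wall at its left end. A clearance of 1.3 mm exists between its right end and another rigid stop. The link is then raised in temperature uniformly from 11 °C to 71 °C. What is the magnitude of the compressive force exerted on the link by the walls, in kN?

P ≈ 92.8 kN

Free thermal elongation = αΔT L = 16.5×10⁻⁶ × 60 × 2300 = 2.277 mm.
This exceeds the 1.3 mm gap, so the wall pushes back. The portion of expansion that must be recovered elastically is δ_free − gap = 2.277 − 1.3 = 0.977 mm.
So σ = E(δ_free − g)/L = 190×10³ × 0.977/2300 = 80.71 MPa.
Force on the wall = σA = 80.71 × 1150 mm² = 92.81 kN.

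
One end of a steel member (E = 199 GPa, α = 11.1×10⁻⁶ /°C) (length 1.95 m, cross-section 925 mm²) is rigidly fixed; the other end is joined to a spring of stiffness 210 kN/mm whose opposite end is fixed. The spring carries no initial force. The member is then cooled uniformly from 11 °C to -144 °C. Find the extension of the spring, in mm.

δ ≈ 1.04 mm

The unrestrained thermal change is αΔT L = 11.1×10⁻⁶ × 155 × 1950 = 3.355 mm.
Let P be the tensile force in the spring. The member extends elastically by PL/(AE) and the spring stretches by P/k; together these equal δ_free.
So P = δ_free / [L/(AE) + 1/k] = 3.355 / [ 1950/(925×199×10³) + 1/(210×10³) ].
P = 3.355 / 1.536×10⁻⁵ = 218500 N.
Spring extension = P/k = 218500/(210×10³) = 1.04 mm.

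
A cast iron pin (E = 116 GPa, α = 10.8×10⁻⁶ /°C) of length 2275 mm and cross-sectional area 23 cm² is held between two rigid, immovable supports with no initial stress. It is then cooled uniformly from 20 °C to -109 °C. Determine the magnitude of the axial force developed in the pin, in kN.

P ≈ 372 kN (tensile)

The ends cannot move, so σ = EαΔT = 116×10³ × 10.8×10⁻⁶ × 129 = 161.6 MPa.
Axial force P = σA = 161.6 × 2300 = 371700 N = 371.7 kN, tensile.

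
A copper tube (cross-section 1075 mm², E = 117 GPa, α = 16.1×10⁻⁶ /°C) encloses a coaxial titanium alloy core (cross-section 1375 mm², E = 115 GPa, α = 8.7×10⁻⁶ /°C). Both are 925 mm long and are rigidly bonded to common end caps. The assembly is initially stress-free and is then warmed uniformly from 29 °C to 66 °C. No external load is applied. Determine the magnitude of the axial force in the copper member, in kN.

The copper has the larger α, so on heating it would change length more than the titanium alloy if both were free. The rigid plates force a common final length, so the copper is put into compression and the titanium alloy into tension, with equal and opposite forces P (no external load).
Equating the net (thermal + elastic) strains gives |α₁ − α₂|·ΔT = P·[1/(A₁E₁) + 1/(A₂E₂)].
|α₁ − α₂|·ΔT = 7.4×10⁻⁶ × 37 = 0.0002738.
1/(A₁E₁) + 1/(A₂E₂) = 1/(1075×117×10³) + 1/(1375×115×10³) = 1.427×10⁻⁸ N⁻¹.
So P = 0.0002738 / 1.427×10⁻⁸ = 19.18 kN.

P ≈ 19.2 kN (compressive in the copper)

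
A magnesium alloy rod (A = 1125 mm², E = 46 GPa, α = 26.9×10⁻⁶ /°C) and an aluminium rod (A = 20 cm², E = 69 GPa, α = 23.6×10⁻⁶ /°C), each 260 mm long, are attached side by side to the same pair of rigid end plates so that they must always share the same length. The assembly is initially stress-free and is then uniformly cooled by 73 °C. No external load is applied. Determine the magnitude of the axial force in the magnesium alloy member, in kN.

P ≈ 9.07 kN (tensile in the magnesium alloy)

Both members must finish at the same length. With the larger α, the magnesium alloy tends to over-contract; the plates restrain it, putting the magnesium alloy in tension and the aluminium in compression. With no external load the two internal forces are equal and opposite, magnitude P.
Compatibility of the two members (thermal + elastic change equal): (α₁ − α₂)ΔT = P·[1/(A₁E₁) + 1/(A₂E₂)].
|α₁ − α₂|·ΔT = 3.3×10⁻⁶ × 73 = 0.0002409.
1/(A₁E₁) + 1/(A₂E₂) = 1/(1125×46×10³) + 1/(2000×69×10³) = 2.657×10⁻⁸ N⁻¹.
P = 0.0002409 / 2.657×10⁻⁸ = 9067 N = 9.067 kN.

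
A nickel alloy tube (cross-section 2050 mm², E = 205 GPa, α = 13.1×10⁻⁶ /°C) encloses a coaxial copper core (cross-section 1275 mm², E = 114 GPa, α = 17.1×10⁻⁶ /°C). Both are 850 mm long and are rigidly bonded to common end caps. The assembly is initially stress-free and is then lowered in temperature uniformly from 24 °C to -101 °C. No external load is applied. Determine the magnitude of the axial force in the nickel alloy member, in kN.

P ≈ 54 kN (compressive in the nickel alloy)

The copper has the larger α, so on cooling it would change length more than the nickel alloy if both were free. The rigid plates force a common final length, so the copper is put into tension and the nickel alloy into compression, with equal and opposite forces P (no external load).
Equating the net (thermal + elastic) strains gives |α₁ − α₂|·ΔT = P·[1/(A₁E₁) + 1/(A₂E₂)].
|α₁ − α₂|·ΔT = 4×10⁻⁶ × 125 = 0.0005.
1/(A₁E₁) + 1/(A₂E₂) = 1/(2050×205×10³) + 1/(1275×114×10³) = 9.259×10⁻⁹ N⁻¹.
P = 0.0005 / 9.259×10⁻⁹ = 54000 N = 54 kN.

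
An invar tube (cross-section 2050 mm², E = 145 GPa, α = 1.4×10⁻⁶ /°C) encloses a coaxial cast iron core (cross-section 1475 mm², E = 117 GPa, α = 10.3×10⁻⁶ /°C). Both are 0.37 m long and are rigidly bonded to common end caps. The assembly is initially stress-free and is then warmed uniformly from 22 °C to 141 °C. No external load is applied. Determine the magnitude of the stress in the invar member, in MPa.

The cast iron has the larger α, so on heating it would change length more than the invar if both were free. The rigid plates force a common final length, so the cast iron is put into compression and the invar into tension, with equal and opposite forces P (no external load).
Compatibility of the two members (thermal + elastic change equal): (α₁ − α₂)ΔT = P·[1/(A₁E₁) + 1/(A₂E₂)].
|α₁ − α₂|·ΔT = 8.9×10⁻⁶ × 119 = 0.001059.
1/(A₁E₁) + 1/(A₂E₂) = 1/(2050×145×10³) + 1/(1475×117×10³) = 9.159×10⁻⁹ N⁻¹.
P = 0.001059 / 9.159×10⁻⁹ = 115600 N = 115.6 kN.
σ_{invar} = P/A₁ = 115600/2050 = 56.41 MPa, tensile.

σ ≈ 56.4 MPa (tensile)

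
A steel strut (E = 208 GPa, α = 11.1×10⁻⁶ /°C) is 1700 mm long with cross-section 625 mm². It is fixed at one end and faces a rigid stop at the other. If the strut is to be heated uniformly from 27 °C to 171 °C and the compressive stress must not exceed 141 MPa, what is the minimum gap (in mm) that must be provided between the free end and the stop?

Free expansion if unrestrained: δ_free = αΔT L = 11.1×10⁻⁶ × 144 × 1700 = 2.717 mm.
A stress of 141 MPa corresponds to the wall pushing the strut back by σL/E = 141×1700/(208×10³) = 1.152 mm.
The gap must absorb the remainder: g_min = 2.717 − 1.152 = 1.565 mm.

g ≈ 1.56 mm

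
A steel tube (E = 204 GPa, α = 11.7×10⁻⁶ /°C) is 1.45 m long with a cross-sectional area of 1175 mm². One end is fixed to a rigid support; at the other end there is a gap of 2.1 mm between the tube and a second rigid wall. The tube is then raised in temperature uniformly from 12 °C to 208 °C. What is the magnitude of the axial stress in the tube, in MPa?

Free thermal elongation = αΔT L = 11.7×10⁻⁶ × 196 × 1450 = 3.325 mm.
The gap closes (δ_free > 2.1 mm) and the wall then resists a further 3.325 − 2.1 = 1.225 mm of expansion.
Compatibility: PL/(AE) = 1.225 mm, so σ = P/A = E × (1.225/1450) = 172.4 MPa.

σ ≈ 172 MPa (compressive)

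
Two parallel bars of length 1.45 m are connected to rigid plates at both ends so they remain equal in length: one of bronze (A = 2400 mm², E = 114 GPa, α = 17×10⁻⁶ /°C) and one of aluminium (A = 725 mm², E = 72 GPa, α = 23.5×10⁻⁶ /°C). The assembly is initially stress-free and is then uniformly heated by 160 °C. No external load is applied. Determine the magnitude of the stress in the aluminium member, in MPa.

The aluminium has the larger α, so on heating it would change length more than the bronze if both were free. The rigid plates force a common final length, so the aluminium is put into compression and the bronze into tension, with equal and opposite forces P (no external load).
Compatibility of the two members (thermal + elastic change equal): (α₁ − α₂)ΔT = P·[1/(A₁E₁) + 1/(A₂E₂)].
|α₁ − α₂|·ΔT = 6.5×10⁻⁶ × 160 = 0.00104.
1/(A₁E₁) + 1/(A₂E₂) = 1/(2400×114×10³) + 1/(725×72×10³) = 2.281×10⁻⁸ N⁻¹.
P = 0.00104 / 2.281×10⁻⁸ = 45590 N = 45.59 kN.
σ_{aluminium} = P/A₂ = 45590/725 = 62.88 MPa, compressive.

σ ≈ 62.9 MPa (compressive)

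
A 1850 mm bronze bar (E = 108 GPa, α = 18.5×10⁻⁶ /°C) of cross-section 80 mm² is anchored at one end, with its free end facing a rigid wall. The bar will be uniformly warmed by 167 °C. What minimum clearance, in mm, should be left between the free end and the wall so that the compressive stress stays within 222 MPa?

g ≈ 1.91 mm

With no wall the bar would lengthen by αΔT L = 18.5×10⁻⁶ × 167 × 1850 = 5.716 mm.
A stress of 222 MPa corresponds to the wall pushing the bar back by σL/E = 222×1850/(108×10³) = 3.803 mm.
So the gap has to take up the difference, g_min = δ_free − σL/E = 5.716 − 3.803 = 1.913 mm.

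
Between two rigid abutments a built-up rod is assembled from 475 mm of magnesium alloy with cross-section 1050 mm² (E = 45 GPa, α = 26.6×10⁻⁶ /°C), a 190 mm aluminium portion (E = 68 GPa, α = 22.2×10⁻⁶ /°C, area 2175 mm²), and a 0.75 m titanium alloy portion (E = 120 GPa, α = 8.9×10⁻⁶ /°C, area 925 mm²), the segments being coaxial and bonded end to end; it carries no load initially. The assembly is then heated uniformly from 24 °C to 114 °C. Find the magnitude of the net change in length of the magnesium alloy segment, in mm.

If the supports were absent, the total length change would be Σ αᵢΔT Lᵢ = 26.6×10⁻⁶×90×475 + 22.2×10⁻⁶×90×190 + 8.9×10⁻⁶×90×750 = 2.118 mm.
The walls prevent any net length change, so an axial force P (same in every segment) develops. Compatibility: P · Σ Lᵢ/(AᵢEᵢ) = δ_free.
Σ Lᵢ/(AᵢEᵢ) = 475/(1050×45×10³) + 190/(2175×68×10³) + 750/(925×120×10³) = 1.809×10⁻⁵ mm/N.
P = 2.118 / 1.809×10⁻⁵ = 117000 N = 117 kN, compressive.
For the magnesium alloy segment, free thermal change = 26.6×10⁻⁶×90×475 = 1.137 mm and elastic change from P = 117000×475/(1050×45×10³) = 1.176 mm; these oppose, so the net change is 0.0393 mm (segment shortens).

|ΔL| ≈ 0.0393 mm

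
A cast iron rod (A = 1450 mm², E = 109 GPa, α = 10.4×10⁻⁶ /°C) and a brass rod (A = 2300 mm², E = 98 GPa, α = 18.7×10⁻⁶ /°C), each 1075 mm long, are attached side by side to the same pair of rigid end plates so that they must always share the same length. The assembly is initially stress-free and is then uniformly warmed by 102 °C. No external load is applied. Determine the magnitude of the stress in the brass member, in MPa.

The brass has the larger α, so on heating it would change length more than the cast iron if both were free. The rigid plates force a common final length, so the brass is put into compression and the cast iron into tension, with equal and opposite forces P (no external load).
Setting the final lengths equal and cancelling L: (α₁ − α₂)ΔT = P/(A₁E₁) + P/(A₂E₂).
|α₁ − α₂|·ΔT = 8.3×10⁻⁶ × 102 = 0.0008466.
1/(A₁E₁) + 1/(A₂E₂) = 1/(1450×109×10³) + 1/(2300×98×10³) = 1.076×10⁻⁸ N⁻¹.
So P = 0.0008466 / 1.076×10⁻⁸ = 78.65 kN.
σ_{brass} = P/A₂ = 78650/2300 = 34.2 MPa, compressive.

σ ≈ 34.2 MPa (compressive)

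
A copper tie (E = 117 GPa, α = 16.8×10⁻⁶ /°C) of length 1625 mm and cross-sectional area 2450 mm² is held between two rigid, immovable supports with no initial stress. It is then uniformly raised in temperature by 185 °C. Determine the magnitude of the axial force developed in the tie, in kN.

With zero net strain, σ = E·αΔT = 117 GPa × 16.8×10⁻⁶ × 185 = 363.6 MPa.
Axial force P = σA = 363.6 × 2450 = 890900 N = 890.9 kN, compressive.

P ≈ 891 kN (compressive)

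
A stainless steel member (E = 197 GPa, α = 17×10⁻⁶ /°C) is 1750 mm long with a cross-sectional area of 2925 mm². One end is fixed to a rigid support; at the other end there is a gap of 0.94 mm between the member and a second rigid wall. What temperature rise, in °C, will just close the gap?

The gap closes when αΔT L = 0.94 mm, since the member is still unstressed at that instant.
So ΔT = g/(αL) = 0.94/(17×10⁻⁶ × 1750) = 31.6 °C.

ΔT ≈ 31.6 °C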